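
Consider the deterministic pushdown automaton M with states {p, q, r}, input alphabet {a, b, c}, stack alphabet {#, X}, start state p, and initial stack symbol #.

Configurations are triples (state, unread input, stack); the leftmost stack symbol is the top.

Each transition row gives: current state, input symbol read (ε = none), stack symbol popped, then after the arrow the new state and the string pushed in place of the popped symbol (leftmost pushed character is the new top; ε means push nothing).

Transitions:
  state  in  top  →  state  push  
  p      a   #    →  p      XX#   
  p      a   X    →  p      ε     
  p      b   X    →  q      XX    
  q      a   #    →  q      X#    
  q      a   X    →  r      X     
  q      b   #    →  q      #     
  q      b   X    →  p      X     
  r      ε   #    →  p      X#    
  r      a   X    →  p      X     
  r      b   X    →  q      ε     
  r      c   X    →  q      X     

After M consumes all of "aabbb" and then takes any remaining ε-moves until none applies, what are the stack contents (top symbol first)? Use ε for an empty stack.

XXX#

(p, aabbb, #)
  read a, top #: go to p, push XX# → (p, abbb, XX#)
  read a, top X: go to p, push ε → (p, bbb, X#)
  read b, top X: go to q, push XX → (q, bb, XX#)
  read b, top X: go to p, push X → (p, b, XX#)
  read b, top X: go to q, push XX → (q, ε, XXX#)
All input consumed in state q with stack XXX#.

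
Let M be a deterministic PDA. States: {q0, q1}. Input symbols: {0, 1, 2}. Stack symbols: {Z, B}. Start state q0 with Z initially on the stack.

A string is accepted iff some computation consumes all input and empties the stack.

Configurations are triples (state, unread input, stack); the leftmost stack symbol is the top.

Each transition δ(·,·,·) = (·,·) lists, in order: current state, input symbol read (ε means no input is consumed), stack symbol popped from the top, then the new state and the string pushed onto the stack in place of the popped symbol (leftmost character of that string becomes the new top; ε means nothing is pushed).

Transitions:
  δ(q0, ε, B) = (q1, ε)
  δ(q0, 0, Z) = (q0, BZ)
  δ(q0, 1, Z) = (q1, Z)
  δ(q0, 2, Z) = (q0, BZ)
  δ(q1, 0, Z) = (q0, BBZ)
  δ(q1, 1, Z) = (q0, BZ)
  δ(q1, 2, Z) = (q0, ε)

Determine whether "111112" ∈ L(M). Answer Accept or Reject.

(q0, 111112, Z)
  read 1, top Z: go to q1, push Z → (q1, 11112, Z)
  read 1, top Z: go to q0, push BZ → (q0, 1112, BZ)
  ε-move, top B: go to q1, push ε → (q1, 1112, Z)
  read 1, top Z: go to q0, push BZ → (q0, 112, BZ)
  ε-move, top B: go to q1, push ε → (q1, 112, Z)
  read 1, top Z: go to q0, push BZ → (q0, 12, BZ)
  ε-move, top B: go to q1, push ε → (q1, 12, Z)
  read 1, top Z: go to q0, push BZ → (q0, 2, BZ)
  ε-move, top B: go to q1, push ε → (q1, 2, Z)
  read 2, top Z: go to q0, push ε → (q0, ε, ε)
All input consumed and the stack is empty.

Accept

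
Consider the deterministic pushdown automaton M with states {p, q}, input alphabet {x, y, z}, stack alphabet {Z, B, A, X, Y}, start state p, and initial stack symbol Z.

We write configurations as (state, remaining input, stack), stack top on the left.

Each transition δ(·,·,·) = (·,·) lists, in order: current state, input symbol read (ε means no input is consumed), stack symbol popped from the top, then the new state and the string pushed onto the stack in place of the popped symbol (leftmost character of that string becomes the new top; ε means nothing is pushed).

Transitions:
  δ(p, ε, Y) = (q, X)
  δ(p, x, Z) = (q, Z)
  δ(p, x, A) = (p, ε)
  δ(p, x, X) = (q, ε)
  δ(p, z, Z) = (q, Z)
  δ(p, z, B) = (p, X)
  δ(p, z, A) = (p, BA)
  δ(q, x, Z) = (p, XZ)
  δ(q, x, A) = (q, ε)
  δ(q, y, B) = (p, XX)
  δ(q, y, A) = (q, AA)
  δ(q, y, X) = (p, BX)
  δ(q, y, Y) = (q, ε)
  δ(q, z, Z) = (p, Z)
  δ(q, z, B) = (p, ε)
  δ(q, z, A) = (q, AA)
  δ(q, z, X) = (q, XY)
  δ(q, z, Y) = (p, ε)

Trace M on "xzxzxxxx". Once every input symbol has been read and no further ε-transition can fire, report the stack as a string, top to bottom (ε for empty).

XZ

(p, xzxzxxxx, Z)
  read x, top Z: go to q, push Z → (q, zxzxxxx, Z)
  read z, top Z: go to p, push Z → (p, xzxxxx, Z)
  read x, top Z: go to q, push Z → (q, zxxxx, Z)
  read z, top Z: go to p, push Z → (p, xxxx, Z)
  read x, top Z: go to q, push Z → (q, xxx, Z)
  read x, top Z: go to p, push XZ → (p, xx, XZ)
  read x, top X: go to q, push ε → (q, x, Z)
  read x, top Z: go to p, push XZ → (p, ε, XZ)
All input consumed in state p with stack XZ.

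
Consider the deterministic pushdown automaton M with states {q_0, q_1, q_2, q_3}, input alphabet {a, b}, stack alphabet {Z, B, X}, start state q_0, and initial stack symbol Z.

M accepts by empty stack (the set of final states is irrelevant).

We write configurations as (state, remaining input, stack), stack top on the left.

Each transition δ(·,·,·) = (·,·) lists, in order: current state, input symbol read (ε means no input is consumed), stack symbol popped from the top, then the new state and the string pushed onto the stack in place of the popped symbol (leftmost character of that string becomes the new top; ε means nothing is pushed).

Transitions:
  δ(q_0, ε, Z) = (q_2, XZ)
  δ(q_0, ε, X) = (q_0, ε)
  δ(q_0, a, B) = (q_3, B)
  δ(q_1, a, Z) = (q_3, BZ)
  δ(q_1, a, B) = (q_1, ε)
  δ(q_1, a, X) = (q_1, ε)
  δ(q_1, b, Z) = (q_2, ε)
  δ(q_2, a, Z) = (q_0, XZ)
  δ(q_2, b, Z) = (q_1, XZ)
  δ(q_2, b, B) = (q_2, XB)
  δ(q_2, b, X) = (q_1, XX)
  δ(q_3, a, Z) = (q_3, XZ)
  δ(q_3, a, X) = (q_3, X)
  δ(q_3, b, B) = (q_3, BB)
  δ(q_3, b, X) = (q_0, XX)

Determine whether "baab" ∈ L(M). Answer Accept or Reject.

(q_0, baab, Z) ⊢ (q_2, baab, XZ) ⊢ (q_1, aab, XXZ) ⊢ (q_1, ab, XZ) ⊢ (q_1, b, Z) ⊢ (q_2, ε, ε)
All input consumed and the stack is empty.

Accept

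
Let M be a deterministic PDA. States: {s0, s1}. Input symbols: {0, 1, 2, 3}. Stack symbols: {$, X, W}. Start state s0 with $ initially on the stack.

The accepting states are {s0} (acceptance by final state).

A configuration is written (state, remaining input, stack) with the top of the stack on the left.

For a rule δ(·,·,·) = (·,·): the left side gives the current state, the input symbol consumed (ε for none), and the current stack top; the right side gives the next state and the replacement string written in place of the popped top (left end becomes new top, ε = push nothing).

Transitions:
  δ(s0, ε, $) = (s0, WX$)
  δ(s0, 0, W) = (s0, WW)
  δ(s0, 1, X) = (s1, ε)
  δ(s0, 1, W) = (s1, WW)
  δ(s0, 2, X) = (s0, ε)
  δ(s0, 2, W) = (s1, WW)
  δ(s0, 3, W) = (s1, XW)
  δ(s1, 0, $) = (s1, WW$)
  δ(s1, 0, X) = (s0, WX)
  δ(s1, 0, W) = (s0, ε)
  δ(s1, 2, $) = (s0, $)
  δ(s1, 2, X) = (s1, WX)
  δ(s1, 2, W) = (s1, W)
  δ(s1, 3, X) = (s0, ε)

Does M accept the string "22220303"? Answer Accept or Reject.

Reject

(s0, 22220303, $)
  ε-move, top $: go to s0, push WX$ → (s0, 22220303, WX$)
  read 2, top W: go to s1, push WW → (s1, 2220303, WWX$)
  read 2, top W: go to s1, push W → (s1, 220303, WWX$)
  read 2, top W: go to s1, push W → (s1, 20303, WWX$)
  read 2, top W: go to s1, push W → (s1, 0303, WWX$)
  read 0, top W: go to s0, push ε → (s0, 303, WX$)
  read 3, top W: go to s1, push XW → (s1, 03, XWX$)
  read 0, top X: go to s0, push WX → (s0, 3, WXWX$)
  read 3, top W: go to s1, push XW → (s1, ε, XWXWX$)
All input consumed; state s1 ∉ F and no further ε-move applies.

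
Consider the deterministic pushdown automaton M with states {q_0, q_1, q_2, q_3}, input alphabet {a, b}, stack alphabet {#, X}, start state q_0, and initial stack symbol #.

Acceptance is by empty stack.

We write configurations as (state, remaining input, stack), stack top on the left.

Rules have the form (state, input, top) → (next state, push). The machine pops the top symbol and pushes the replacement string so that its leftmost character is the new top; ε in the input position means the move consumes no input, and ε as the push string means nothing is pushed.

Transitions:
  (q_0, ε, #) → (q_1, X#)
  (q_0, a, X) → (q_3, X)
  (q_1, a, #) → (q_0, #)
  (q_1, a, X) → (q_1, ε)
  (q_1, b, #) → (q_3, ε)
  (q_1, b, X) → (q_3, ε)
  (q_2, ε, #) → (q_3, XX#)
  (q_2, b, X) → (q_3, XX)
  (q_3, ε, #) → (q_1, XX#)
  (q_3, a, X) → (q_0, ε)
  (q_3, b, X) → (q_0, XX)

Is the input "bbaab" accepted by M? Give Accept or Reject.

(q_0, bbaab, #) ⊢ (q_1, bbaab, X#) ⊢ (q_3, baab, #) ⊢ (q_1, baab, XX#) ⊢ (q_3, aab, X#) ⊢ (q_0, ab, #) ⊢ (q_1, ab, X#) ⊢ (q_1, b, #) ⊢ (q_3, ε, ε)
All input consumed and the stack is empty.

Accept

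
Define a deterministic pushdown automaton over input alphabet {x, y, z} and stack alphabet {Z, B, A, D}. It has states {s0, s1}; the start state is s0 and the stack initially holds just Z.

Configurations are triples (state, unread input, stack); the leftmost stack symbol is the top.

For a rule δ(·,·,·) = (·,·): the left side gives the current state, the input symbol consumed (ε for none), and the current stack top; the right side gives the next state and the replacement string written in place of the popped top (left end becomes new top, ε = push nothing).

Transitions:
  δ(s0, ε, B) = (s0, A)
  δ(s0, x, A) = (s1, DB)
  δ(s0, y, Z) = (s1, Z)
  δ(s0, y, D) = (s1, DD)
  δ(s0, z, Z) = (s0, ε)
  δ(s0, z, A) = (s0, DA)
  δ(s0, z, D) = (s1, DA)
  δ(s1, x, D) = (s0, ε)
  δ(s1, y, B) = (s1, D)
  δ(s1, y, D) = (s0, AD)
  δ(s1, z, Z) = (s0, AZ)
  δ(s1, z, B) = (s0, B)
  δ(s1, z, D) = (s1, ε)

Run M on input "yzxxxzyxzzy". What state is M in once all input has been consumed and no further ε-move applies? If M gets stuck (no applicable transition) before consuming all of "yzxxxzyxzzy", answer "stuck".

stuck

(s0, yzxxxzyxzzy, Z)
  read y, top Z: go to s1, push Z → (s1, zxxxzyxzzy, Z)
  read z, top Z: go to s0, push AZ → (s0, xxxzyxzzy, AZ)
  read x, top A: go to s1, push DB → (s1, xxzyxzzy, DBZ)
  read x, top D: go to s0, push ε → (s0, xzyxzzy, BZ)
  ε-move, top B: go to s0, push A → (s0, xzyxzzy, AZ)
  read x, top A: go to s1, push DB → (s1, zyxzzy, DBZ)
  read z, top D: go to s1, push ε → (s1, yxzzy, BZ)
  read y, top B: go to s1, push D → (s1, xzzy, DZ)
  read x, top D: go to s0, push ε → (s0, zzy, Z)
  read z, top Z: go to s0, push ε → (s0, zy, ε)
No transition for (s0, z, top ε); M blocks with input zy remaining.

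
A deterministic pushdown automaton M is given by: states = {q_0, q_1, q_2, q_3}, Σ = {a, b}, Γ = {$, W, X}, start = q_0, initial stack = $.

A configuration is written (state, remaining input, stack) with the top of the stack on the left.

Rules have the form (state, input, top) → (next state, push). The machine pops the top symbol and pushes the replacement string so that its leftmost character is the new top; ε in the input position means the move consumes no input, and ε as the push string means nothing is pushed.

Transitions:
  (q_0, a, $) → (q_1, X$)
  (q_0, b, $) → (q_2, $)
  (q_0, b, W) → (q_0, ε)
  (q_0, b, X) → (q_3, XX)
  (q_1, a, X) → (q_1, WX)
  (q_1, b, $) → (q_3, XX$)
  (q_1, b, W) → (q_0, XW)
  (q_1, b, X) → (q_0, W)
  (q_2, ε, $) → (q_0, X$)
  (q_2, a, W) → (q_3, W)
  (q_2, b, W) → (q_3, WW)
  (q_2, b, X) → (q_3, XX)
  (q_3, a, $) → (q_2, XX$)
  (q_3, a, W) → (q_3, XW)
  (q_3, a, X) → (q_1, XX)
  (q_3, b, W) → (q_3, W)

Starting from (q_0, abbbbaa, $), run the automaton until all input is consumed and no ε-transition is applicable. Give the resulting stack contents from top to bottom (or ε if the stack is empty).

(q_0, abbbbaa, $)
  read a, top $: go to q_1, push X$ → (q_1, bbbbaa, X$)
  read b, top X: go to q_0, push W → (q_0, bbbaa, W$)
  read b, top W: go to q_0, push ε → (q_0, bbaa, $)
  read b, top $: go to q_2, push $ → (q_2, baa, $)
  ε-move, top $: go to q_0, push X$ → (q_0, baa, X$)
  read b, top X: go to q_3, push XX → (q_3, aa, XX$)
  read a, top X: go to q_1, push XX → (q_1, a, XXX$)
  read a, top X: go to q_1, push WX → (q_1, ε, WXXX$)
All input consumed in state q_1 with stack WXXX$.

WXXX$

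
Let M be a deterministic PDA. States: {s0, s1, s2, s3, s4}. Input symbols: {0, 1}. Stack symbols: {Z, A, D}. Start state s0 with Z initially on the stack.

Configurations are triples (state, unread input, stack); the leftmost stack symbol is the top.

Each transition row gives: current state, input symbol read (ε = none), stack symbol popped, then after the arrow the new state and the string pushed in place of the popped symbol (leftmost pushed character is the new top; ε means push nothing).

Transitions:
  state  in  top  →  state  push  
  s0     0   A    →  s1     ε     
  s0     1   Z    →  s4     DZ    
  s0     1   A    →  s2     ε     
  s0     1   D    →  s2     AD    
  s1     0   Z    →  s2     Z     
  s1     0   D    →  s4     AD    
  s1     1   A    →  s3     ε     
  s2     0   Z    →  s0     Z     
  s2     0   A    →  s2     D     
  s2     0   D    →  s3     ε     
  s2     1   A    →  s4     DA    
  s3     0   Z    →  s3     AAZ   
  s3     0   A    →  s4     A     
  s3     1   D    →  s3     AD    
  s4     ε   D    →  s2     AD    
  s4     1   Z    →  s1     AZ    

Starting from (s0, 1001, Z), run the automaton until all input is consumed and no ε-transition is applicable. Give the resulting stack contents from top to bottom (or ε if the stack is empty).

ADZ

(s0, 1001, Z)
  read 1, top Z: go to s4, push DZ → (s4, 001, DZ)
  ε-move, top D: go to s2, push AD → (s2, 001, ADZ)
  read 0, top A: go to s2, push D → (s2, 01, DDZ)
  read 0, top D: go to s3, push ε → (s3, 1, DZ)
  read 1, top D: go to s3, push AD → (s3, ε, ADZ)
All input consumed in state s3 with stack ADZ.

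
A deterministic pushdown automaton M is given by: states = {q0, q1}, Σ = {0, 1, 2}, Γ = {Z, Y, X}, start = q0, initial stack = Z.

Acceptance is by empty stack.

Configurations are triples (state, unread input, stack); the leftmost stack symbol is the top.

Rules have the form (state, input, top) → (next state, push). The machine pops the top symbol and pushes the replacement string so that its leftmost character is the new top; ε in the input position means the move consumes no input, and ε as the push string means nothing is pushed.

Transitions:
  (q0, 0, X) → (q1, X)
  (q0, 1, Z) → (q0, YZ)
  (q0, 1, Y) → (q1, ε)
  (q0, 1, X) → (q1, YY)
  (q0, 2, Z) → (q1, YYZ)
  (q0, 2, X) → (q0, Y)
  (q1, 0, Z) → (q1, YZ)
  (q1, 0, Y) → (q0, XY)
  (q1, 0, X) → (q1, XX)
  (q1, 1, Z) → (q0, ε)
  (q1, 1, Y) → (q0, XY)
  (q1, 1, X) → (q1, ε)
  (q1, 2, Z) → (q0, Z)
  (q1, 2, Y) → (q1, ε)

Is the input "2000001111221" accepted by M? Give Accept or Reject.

Accept

(q0, 2000001111221, Z) ⊢ (q1, 000001111221, YYZ) ⊢ (q0, 00001111221, XYYZ) ⊢ (q1, 0001111221, XYYZ) ⊢ (q1, 001111221, XXYYZ) ⊢ (q1, 01111221, XXXYYZ) ⊢ (q1, 1111221, XXXXYYZ) ⊢ (q1, 111221, XXXYYZ) ⊢ (q1, 11221, XXYYZ) ⊢ (q1, 1221, XYYZ) ⊢ (q1, 221, YYZ) ⊢ (q1, 21, YZ) ⊢ (q1, 1, Z) ⊢ (q0, ε, ε)
All input consumed and the stack is empty.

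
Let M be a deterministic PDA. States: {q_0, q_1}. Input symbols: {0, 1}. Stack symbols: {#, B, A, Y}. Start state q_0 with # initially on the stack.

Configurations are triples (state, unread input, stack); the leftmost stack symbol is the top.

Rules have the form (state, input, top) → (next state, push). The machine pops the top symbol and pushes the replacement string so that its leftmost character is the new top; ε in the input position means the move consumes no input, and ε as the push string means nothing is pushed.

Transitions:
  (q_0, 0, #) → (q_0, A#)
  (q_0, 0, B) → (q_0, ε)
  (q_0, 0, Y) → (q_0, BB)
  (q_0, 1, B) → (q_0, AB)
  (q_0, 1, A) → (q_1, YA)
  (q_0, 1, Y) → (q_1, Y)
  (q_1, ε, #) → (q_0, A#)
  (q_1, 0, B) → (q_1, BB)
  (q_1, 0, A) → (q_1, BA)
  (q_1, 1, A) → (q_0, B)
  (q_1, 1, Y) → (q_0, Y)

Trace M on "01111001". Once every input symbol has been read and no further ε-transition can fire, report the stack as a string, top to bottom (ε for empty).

(q_0, 01111001, #)
  read 0, top #: go to q_0, push A# → (q_0, 1111001, A#)
  read 1, top A: go to q_1, push YA → (q_1, 111001, YA#)
  read 1, top Y: go to q_0, push Y → (q_0, 11001, YA#)
  read 1, top Y: go to q_1, push Y → (q_1, 1001, YA#)
  read 1, top Y: go to q_0, push Y → (q_0, 001, YA#)
  read 0, top Y: go to q_0, push BB → (q_0, 01, BBA#)
  read 0, top B: go to q_0, push ε → (q_0, 1, BA#)
  read 1, top B: go to q_0, push AB → (q_0, ε, ABA#)
All input consumed in state q_0 with stack ABA#.

ABA#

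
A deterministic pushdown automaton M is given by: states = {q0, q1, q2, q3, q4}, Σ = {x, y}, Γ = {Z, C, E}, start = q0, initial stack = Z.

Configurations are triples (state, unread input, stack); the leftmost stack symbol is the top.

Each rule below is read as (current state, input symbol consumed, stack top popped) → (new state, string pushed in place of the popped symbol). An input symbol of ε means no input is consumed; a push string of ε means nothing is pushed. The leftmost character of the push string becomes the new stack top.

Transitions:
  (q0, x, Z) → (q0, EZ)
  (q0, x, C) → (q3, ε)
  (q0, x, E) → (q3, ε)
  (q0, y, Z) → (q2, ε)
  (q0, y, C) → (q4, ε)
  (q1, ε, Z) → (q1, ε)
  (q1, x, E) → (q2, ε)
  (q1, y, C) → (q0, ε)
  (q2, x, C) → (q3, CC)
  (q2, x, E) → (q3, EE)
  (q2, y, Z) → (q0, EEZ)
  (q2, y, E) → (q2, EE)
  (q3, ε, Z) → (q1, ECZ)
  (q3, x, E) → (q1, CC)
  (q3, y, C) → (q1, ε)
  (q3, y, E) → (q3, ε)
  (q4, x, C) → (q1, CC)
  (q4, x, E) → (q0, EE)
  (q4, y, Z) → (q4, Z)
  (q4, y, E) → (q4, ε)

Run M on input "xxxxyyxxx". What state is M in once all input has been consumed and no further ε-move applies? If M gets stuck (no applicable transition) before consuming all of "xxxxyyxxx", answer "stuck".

q2

(q0, xxxxyyxxx, Z) ⊢ (q0, xxxyyxxx, EZ) ⊢ (q3, xxyyxxx, Z) ⊢ (q1, xxyyxxx, ECZ) ⊢ (q2, xyyxxx, CZ) ⊢ (q3, yyxxx, CCZ) ⊢ (q1, yxxx, CZ) ⊢ (q0, xxx, Z) ⊢ (q0, xx, EZ) ⊢ (q3, x, Z) ⊢ (q1, x, ECZ) ⊢ (q2, ε, CZ)
All input consumed; M is in state q2.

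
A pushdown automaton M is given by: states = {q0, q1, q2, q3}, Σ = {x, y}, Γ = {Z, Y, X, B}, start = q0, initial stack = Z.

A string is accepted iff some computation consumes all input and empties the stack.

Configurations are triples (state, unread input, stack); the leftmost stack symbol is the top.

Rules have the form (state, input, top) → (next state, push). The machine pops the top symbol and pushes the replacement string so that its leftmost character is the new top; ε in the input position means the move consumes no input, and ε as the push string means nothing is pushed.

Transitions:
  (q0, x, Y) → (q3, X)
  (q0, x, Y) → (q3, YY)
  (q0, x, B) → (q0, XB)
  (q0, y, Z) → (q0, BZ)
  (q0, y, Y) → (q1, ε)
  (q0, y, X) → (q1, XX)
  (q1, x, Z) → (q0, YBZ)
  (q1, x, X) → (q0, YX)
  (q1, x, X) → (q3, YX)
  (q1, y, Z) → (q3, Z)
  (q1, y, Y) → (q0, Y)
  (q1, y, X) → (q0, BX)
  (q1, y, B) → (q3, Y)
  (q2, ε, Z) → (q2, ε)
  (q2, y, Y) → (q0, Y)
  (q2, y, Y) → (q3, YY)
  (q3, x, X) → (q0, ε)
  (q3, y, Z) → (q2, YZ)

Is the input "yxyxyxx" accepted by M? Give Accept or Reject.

No computation consumes all input and empties the stack.

Reject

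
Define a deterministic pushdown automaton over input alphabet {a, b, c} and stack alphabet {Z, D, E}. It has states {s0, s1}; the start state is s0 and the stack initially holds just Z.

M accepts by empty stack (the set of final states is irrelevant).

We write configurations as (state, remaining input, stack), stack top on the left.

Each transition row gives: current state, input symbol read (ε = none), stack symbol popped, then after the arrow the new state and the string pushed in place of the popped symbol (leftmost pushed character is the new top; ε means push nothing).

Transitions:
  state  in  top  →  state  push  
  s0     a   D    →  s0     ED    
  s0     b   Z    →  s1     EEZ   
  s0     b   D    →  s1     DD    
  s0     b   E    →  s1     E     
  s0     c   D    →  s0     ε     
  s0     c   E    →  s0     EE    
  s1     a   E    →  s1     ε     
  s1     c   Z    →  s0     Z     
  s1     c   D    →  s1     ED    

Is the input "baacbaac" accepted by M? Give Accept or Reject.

(s0, baacbaac, Z)
  read b, top Z: go to s1, push EEZ → (s1, aacbaac, EEZ)
  read a, top E: go to s1, push ε → (s1, acbaac, EZ)
  read a, top E: go to s1, push ε → (s1, cbaac, Z)
  read c, top Z: go to s0, push Z → (s0, baac, Z)
  read b, top Z: go to s1, push EEZ → (s1, aac, EEZ)
  read a, top E: go to s1, push ε → (s1, ac, EZ)
  read a, top E: go to s1, push ε → (s1, c, Z)
  read c, top Z: go to s0, push Z → (s0, ε, Z)
All input consumed; stack is Z, not empty, and no further ε-move applies.

Reject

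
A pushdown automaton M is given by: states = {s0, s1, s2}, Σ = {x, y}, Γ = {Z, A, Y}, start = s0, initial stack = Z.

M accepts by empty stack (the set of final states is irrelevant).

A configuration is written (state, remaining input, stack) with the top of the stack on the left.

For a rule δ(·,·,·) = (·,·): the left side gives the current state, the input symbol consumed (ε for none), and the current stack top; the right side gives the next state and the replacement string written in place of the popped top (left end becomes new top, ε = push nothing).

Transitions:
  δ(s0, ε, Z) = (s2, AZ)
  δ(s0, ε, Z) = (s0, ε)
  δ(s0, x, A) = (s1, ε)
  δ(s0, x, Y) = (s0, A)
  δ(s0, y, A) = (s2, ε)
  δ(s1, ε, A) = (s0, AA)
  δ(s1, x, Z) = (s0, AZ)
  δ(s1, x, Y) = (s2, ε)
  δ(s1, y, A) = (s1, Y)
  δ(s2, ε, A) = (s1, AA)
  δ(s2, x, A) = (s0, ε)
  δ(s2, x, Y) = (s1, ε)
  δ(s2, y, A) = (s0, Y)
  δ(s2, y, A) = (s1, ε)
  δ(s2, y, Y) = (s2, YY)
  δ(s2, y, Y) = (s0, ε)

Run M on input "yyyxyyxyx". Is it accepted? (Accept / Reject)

One accepting computation: (s0, yyyxyyxyx, Z) ⊢ (s2, yyyxyyxyx, AZ) ⊢ (s1, yyyxyyxyx, AAZ) ⊢ (s0, yyyxyyxyx, AAAZ) ⊢ (s2, yyxyyxyx, AAZ) ⊢ (s1, yyxyyxyx, AAAZ) ⊢ (s0, yyxyyxyx, AAAAZ) ⊢ (s2, yxyyxyx, AAAZ) ⊢ (s0, xyyxyx, YAAZ) ⊢ (s0, yyxyx, AAAZ) ⊢ (s2, yxyx, AAZ) ⊢ (s0, xyx, YAZ) ⊢ (s0, yx, AAZ) ⊢ (s2, x, AZ) ⊢ (s0, ε, Z) ⊢ (s0, ε, ε)
All input consumed and the stack is empty.

Accept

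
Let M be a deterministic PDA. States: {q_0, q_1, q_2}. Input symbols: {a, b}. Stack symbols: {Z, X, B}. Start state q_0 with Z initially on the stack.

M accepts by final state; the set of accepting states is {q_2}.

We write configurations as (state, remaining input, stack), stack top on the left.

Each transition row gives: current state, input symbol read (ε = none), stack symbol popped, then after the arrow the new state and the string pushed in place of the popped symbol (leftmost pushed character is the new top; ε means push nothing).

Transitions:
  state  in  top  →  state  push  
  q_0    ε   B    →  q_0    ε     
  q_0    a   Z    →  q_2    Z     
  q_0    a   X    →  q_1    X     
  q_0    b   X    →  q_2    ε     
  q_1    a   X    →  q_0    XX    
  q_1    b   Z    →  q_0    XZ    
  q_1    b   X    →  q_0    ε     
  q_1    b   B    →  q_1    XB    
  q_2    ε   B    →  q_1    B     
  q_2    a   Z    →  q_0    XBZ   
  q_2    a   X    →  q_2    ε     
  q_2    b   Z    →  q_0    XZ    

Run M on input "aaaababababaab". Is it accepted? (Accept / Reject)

(q_0, aaaababababaab, Z) ⊢ (q_2, aaababababaab, Z) ⊢ (q_0, aababababaab, XBZ) ⊢ (q_1, ababababaab, XBZ) ⊢ (q_0, babababaab, XXBZ) ⊢ (q_2, abababaab, XBZ) ⊢ (q_2, bababaab, BZ) ⊢ (q_1, bababaab, BZ) ⊢ (q_1, ababaab, XBZ) ⊢ (q_0, babaab, XXBZ) ⊢ (q_2, abaab, XBZ) ⊢ (q_2, baab, BZ) ⊢ (q_1, baab, BZ) ⊢ (q_1, aab, XBZ) ⊢ (q_0, ab, XXBZ) ⊢ (q_1, b, XXBZ) ⊢ (q_0, ε, XBZ)
All input consumed; state q_0 ∉ F and no further ε-move applies.

Reject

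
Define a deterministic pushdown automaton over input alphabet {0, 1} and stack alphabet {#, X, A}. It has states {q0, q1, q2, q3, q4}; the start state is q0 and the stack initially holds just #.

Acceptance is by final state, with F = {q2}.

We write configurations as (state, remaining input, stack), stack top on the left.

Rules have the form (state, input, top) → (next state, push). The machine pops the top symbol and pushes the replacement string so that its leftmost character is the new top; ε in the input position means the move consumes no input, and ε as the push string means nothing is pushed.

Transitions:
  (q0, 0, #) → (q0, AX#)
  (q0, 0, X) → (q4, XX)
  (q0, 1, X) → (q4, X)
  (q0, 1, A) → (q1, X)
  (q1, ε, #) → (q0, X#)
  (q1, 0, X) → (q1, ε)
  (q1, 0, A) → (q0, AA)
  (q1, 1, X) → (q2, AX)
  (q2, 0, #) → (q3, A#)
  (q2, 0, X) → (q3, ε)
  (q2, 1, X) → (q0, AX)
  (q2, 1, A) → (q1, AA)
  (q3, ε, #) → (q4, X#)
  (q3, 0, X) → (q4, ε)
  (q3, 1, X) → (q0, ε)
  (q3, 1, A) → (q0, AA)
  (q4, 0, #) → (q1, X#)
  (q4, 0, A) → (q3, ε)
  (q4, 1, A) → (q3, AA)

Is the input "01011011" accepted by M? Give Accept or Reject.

(q0, 01011011, #) ⊢ (q0, 1011011, AX#) ⊢ (q1, 011011, XX#) ⊢ (q1, 11011, X#) ⊢ (q2, 1011, AX#) ⊢ (q1, 011, AAX#) ⊢ (q0, 11, AAAX#) ⊢ (q1, 1, XAAX#) ⊢ (q2, ε, AXAAX#)
All input consumed; state q2 ∈ F.

Accept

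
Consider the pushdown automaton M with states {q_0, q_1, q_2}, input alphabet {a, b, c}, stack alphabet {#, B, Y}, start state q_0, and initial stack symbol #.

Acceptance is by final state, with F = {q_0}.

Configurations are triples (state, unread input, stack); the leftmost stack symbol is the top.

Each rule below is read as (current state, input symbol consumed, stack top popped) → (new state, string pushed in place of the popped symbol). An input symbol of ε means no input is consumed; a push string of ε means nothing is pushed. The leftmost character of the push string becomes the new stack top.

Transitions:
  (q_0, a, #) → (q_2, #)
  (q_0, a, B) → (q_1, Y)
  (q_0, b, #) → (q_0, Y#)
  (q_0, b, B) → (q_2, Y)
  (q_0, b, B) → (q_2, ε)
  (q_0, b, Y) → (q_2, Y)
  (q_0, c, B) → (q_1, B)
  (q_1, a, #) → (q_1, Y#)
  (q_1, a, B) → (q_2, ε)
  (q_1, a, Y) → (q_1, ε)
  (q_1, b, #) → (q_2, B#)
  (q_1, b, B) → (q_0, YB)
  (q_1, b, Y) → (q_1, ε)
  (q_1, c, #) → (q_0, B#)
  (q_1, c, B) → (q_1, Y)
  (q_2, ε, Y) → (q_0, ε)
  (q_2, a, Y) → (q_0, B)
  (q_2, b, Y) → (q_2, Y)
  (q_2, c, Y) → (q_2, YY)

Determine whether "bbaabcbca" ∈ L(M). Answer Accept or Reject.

One accepting computation: (q_0, bbaabcbca, #) ⊢ (q_0, baabcbca, Y#) ⊢ (q_2, aabcbca, Y#) ⊢ (q_0, abcbca, B#) ⊢ (q_1, bcbca, Y#) ⊢ (q_1, cbca, #) ⊢ (q_0, bca, B#) ⊢ (q_2, ca, Y#) ⊢ (q_2, a, YY#) ⊢ (q_0, ε, BY#)
All input consumed and state q_0 ∈ F.

Accept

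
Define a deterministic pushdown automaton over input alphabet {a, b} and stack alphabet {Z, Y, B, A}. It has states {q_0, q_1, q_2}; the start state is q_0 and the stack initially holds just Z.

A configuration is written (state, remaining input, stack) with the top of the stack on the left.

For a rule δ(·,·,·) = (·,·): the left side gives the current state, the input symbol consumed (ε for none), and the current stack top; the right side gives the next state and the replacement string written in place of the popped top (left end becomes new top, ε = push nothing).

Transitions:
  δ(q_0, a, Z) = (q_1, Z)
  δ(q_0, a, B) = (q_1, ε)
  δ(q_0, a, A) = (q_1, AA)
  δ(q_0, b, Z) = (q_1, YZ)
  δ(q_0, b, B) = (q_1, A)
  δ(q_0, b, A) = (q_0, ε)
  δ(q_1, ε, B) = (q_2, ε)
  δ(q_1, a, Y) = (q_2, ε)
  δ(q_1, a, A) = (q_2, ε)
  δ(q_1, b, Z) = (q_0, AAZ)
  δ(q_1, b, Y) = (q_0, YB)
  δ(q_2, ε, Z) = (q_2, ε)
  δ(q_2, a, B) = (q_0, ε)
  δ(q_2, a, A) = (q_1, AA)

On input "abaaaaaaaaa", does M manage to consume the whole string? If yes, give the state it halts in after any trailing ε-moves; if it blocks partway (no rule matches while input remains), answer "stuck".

q_1

(q_0, abaaaaaaaaa, Z)
  read a, top Z: go to q_1, push Z → (q_1, baaaaaaaaa, Z)
  read b, top Z: go to q_0, push AAZ → (q_0, aaaaaaaaa, AAZ)
  read a, top A: go to q_1, push AA → (q_1, aaaaaaaa, AAAZ)
  read a, top A: go to q_2, push ε → (q_2, aaaaaaa, AAZ)
  read a, top A: go to q_1, push AA → (q_1, aaaaaa, AAAZ)
  read a, top A: go to q_2, push ε → (q_2, aaaaa, AAZ)
  read a, top A: go to q_1, push AA → (q_1, aaaa, AAAZ)
  read a, top A: go to q_2, push ε → (q_2, aaa, AAZ)
  read a, top A: go to q_1, push AA → (q_1, aa, AAAZ)
  read a, top A: go to q_2, push ε → (q_2, a, AAZ)
  read a, top A: go to q_1, push AA → (q_1, ε, AAAZ)
All input consumed; M is in state q_1.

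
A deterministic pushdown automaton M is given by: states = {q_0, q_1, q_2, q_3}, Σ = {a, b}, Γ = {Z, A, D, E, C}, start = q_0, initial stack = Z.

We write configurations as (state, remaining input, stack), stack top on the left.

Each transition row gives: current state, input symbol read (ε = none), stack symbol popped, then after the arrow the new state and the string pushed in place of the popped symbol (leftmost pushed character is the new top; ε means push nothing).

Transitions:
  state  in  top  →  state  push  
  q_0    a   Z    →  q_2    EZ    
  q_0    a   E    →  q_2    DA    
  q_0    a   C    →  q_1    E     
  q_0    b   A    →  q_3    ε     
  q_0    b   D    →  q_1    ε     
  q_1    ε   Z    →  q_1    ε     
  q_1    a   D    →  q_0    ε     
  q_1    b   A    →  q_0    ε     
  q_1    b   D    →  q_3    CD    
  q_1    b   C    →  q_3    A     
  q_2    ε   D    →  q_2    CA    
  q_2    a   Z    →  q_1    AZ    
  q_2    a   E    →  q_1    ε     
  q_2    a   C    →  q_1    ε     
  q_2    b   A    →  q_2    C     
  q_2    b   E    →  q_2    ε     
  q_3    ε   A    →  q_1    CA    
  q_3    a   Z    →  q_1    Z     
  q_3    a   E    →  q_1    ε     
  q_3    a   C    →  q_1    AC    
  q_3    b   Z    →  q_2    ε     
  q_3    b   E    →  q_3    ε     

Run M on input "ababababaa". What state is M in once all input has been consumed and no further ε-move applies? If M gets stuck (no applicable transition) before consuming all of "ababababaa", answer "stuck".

(q_0, ababababaa, Z)
  read a, top Z: go to q_2, push EZ → (q_2, babababaa, EZ)
  read b, top E: go to q_2, push ε → (q_2, abababaa, Z)
  read a, top Z: go to q_1, push AZ → (q_1, bababaa, AZ)
  read b, top A: go to q_0, push ε → (q_0, ababaa, Z)
  read a, top Z: go to q_2, push EZ → (q_2, babaa, EZ)
  read b, top E: go to q_2, push ε → (q_2, abaa, Z)
  read a, top Z: go to q_1, push AZ → (q_1, baa, AZ)
  read b, top A: go to q_0, push ε → (q_0, aa, Z)
  read a, top Z: go to q_2, push EZ → (q_2, a, EZ)
  read a, top E: go to q_1, push ε → (q_1, ε, Z)
  ε-move, top Z: go to q_1, push ε → (q_1, ε, ε)
All input consumed; M is in state q_1.

q_1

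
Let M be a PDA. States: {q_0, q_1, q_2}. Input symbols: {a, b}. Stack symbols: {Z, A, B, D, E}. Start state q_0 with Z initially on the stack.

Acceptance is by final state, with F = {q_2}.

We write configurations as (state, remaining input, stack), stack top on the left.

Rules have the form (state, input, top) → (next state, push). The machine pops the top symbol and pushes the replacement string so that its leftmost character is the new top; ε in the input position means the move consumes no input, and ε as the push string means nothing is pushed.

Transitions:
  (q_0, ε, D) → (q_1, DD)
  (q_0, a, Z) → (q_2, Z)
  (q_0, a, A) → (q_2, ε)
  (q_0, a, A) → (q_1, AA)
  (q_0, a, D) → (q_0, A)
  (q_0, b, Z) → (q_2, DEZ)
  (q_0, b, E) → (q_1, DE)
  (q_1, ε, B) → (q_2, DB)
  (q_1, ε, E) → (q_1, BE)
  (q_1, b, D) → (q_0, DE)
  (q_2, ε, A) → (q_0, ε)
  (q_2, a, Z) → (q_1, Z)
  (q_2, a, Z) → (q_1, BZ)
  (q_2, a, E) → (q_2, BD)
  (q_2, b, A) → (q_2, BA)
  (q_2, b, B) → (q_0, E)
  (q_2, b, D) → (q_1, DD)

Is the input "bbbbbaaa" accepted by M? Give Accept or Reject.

One accepting computation: (q_0, bbbbbaaa, Z) ⊢ (q_2, bbbbaaa, DEZ) ⊢ (q_1, bbbaaa, DDEZ) ⊢ (q_0, bbaaa, DEDEZ) ⊢ (q_1, bbaaa, DDEDEZ) ⊢ (q_0, baaa, DEDEDEZ) ⊢ (q_1, baaa, DDEDEDEZ) ⊢ (q_0, aaa, DEDEDEDEZ) ⊢ (q_0, aa, AEDEDEDEZ) ⊢ (q_2, a, EDEDEDEZ) ⊢ (q_2, ε, BDDEDEDEZ)
All input consumed and state q_2 ∈ F.

Accept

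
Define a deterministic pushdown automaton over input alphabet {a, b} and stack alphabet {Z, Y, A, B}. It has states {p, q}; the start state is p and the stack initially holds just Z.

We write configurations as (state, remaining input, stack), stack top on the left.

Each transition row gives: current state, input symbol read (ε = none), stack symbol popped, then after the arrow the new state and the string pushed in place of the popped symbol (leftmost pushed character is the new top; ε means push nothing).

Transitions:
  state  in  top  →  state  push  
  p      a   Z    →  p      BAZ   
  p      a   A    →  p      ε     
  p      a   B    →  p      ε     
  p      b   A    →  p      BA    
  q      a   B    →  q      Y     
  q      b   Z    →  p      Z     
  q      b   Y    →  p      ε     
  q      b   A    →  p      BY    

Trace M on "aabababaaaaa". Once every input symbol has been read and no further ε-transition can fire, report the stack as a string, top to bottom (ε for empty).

Z

(p, aabababaaaaa, Z)
  read a, top Z: go to p, push BAZ → (p, abababaaaaa, BAZ)
  read a, top B: go to p, push ε → (p, bababaaaaa, AZ)
  read b, top A: go to p, push BA → (p, ababaaaaa, BAZ)
  read a, top B: go to p, push ε → (p, babaaaaa, AZ)
  read b, top A: go to p, push BA → (p, abaaaaa, BAZ)
  read a, top B: go to p, push ε → (p, baaaaa, AZ)
  read b, top A: go to p, push BA → (p, aaaaa, BAZ)
  read a, top B: go to p, push ε → (p, aaaa, AZ)
  read a, top A: go to p, push ε → (p, aaa, Z)
  read a, top Z: go to p, push BAZ → (p, aa, BAZ)
  read a, top B: go to p, push ε → (p, a, AZ)
  read a, top A: go to p, push ε → (p, ε, Z)
All input consumed in state p with stack Z.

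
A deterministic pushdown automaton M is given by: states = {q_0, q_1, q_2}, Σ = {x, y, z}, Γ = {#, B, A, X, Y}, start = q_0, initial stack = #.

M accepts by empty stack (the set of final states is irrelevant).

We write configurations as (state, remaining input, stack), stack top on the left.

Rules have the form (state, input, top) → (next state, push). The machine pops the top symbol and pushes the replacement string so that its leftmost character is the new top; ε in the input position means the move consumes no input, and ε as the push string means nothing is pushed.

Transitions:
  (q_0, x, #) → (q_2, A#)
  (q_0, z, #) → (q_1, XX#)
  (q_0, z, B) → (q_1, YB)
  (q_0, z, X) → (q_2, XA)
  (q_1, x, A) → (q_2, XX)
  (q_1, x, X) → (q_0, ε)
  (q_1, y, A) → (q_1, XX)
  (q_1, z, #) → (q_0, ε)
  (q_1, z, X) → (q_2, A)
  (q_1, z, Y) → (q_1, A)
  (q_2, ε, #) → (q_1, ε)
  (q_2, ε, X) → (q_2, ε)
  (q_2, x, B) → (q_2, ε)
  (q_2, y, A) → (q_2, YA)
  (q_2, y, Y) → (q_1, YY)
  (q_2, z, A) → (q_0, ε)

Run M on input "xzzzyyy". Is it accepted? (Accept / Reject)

(q_0, xzzzyyy, #) ⊢ (q_2, zzzyyy, A#) ⊢ (q_0, zzyyy, #) ⊢ (q_1, zyyy, XX#) ⊢ (q_2, yyy, AX#) ⊢ (q_2, yy, YAX#) ⊢ (q_1, y, YYAX#)
No transition applies at (q_1, y, YYAX#); input not fully consumed.

Reject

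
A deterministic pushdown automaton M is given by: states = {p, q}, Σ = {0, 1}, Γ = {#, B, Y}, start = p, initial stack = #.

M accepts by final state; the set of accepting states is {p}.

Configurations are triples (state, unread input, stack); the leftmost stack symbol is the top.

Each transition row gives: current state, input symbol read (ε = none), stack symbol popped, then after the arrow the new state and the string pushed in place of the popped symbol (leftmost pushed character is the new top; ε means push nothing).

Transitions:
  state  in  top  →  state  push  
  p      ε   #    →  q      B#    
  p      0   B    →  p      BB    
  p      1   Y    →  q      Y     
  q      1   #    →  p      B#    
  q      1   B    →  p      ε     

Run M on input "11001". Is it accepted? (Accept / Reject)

(p, 11001, #)
  ε-move, top #: go to q, push B# → (q, 11001, B#)
  read 1, top B: go to p, push ε → (p, 1001, #)
  ε-move, top #: go to q, push B# → (q, 1001, B#)
  read 1, top B: go to p, push ε → (p, 001, #)
  ε-move, top #: go to q, push B# → (q, 001, B#)
No transition applies at (q, 001, B#); input not fully consumed.

Reject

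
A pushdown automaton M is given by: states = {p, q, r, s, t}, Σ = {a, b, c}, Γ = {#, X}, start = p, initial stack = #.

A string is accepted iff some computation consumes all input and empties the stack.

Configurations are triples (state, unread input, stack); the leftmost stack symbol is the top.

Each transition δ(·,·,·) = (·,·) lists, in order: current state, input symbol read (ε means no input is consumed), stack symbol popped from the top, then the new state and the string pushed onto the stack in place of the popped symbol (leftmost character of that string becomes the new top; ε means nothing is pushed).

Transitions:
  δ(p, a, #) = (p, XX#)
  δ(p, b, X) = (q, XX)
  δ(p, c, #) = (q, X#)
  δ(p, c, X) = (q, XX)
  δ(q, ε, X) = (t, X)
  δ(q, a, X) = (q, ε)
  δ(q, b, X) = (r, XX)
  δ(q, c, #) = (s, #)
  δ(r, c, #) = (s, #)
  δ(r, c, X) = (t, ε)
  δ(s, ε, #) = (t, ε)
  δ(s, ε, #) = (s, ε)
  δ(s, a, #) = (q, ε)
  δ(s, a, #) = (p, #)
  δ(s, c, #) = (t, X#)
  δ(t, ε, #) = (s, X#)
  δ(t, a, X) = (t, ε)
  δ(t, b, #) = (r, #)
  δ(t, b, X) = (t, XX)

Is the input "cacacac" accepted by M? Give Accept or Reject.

One accepting computation: (p, cacacac, #) ⊢ (q, acacac, X#) ⊢ (q, cacac, #) ⊢ (s, acac, #) ⊢ (p, cac, #) ⊢ (q, ac, X#) ⊢ (q, c, #) ⊢ (s, ε, #) ⊢ (t, ε, ε)
All input consumed and the stack is empty.

Accept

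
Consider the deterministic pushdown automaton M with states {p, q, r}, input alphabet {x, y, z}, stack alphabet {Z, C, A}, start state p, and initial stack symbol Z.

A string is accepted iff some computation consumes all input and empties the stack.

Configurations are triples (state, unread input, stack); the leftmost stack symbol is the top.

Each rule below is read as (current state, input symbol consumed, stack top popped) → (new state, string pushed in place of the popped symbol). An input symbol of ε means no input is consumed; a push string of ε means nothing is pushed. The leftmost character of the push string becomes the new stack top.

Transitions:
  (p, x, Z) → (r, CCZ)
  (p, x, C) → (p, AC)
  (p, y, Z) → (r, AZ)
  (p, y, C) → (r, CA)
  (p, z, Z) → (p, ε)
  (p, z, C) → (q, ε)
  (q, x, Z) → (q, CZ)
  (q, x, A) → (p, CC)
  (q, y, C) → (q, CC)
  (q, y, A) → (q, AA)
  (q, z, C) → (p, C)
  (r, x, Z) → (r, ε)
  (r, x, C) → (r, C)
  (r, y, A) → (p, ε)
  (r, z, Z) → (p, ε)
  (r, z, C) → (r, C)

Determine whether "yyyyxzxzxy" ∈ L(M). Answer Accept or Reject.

Reject

(p, yyyyxzxzxy, Z)
  read y, top Z: go to r, push AZ → (r, yyyxzxzxy, AZ)
  read y, top A: go to p, push ε → (p, yyxzxzxy, Z)
  read y, top Z: go to r, push AZ → (r, yxzxzxy, AZ)
  read y, top A: go to p, push ε → (p, xzxzxy, Z)
  read x, top Z: go to r, push CCZ → (r, zxzxy, CCZ)
  read z, top C: go to r, push C → (r, xzxy, CCZ)
  read x, top C: go to r, push C → (r, zxy, CCZ)
  read z, top C: go to r, push C → (r, xy, CCZ)
  read x, top C: go to r, push C → (r, y, CCZ)
No transition applies at (r, y, CCZ); input not fully consumed.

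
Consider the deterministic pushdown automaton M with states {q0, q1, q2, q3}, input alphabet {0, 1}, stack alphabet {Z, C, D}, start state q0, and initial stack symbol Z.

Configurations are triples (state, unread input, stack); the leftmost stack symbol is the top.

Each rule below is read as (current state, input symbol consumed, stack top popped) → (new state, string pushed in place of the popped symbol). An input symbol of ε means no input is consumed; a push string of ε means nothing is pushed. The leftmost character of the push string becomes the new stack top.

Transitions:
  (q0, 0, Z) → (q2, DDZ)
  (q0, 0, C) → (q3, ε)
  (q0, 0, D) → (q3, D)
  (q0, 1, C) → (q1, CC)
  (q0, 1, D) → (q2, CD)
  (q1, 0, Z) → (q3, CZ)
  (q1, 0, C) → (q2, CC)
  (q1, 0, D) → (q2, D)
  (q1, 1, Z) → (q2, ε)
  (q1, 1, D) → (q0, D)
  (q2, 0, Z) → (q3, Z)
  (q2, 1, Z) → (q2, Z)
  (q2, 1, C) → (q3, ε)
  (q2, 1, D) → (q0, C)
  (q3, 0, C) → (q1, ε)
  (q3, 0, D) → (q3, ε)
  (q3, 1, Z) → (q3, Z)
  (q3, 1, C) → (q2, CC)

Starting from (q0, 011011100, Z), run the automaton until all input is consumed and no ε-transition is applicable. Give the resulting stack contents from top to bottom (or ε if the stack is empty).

(q0, 011011100, Z) ⊢ (q2, 11011100, DDZ) ⊢ (q0, 1011100, CDZ) ⊢ (q1, 011100, CCDZ) ⊢ (q2, 11100, CCCDZ) ⊢ (q3, 1100, CCDZ) ⊢ (q2, 100, CCCDZ) ⊢ (q3, 00, CCDZ) ⊢ (q1, 0, CDZ) ⊢ (q2, ε, CCDZ)
All input consumed in state q2 with stack CCDZ.

CCDZ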